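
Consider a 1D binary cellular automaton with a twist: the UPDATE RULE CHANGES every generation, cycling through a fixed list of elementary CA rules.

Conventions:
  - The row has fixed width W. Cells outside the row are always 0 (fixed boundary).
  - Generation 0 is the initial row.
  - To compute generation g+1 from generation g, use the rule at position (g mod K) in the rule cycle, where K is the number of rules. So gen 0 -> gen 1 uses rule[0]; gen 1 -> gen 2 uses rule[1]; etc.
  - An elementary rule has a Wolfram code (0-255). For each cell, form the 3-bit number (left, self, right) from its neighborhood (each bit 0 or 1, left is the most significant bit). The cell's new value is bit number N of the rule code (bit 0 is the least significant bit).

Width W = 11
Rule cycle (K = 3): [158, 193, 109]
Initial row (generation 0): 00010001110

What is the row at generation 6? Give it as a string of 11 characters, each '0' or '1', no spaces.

Gen 0: 00010001110
Gen 1 (rule 158): 00111011101
Gen 2 (rule 193): 10011001100
Gen 3 (rule 109): 10011001101
Gen 4 (rule 158): 11110111001
Gen 5 (rule 193): 01110011000
Gen 6 (rule 109): 01010011011

Answer: 01010011011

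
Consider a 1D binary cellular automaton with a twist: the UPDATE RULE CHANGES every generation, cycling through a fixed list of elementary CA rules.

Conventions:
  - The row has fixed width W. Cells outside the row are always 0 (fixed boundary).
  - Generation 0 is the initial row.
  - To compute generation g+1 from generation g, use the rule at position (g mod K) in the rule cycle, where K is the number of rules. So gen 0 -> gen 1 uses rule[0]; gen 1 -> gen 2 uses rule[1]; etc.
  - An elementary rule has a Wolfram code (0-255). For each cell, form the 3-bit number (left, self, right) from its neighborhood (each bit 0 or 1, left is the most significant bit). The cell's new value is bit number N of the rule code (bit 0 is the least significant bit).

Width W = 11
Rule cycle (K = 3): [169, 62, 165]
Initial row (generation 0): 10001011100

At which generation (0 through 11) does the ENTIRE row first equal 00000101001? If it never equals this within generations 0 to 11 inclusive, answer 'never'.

Gen 0: 10001011100
Gen 1 (rule 169): 00100111001
Gen 2 (rule 62): 01111100111
Gen 3 (rule 165): 00111000010
Gen 4 (rule 169): 10110011000
Gen 5 (rule 62): 11101110100
Gen 6 (rule 165): 01010101101
Gen 7 (rule 169): 00101011010
Gen 8 (rule 62): 01111110111
Gen 9 (rule 165): 00111101010
Gen 10 (rule 169): 10111010100
Gen 11 (rule 62): 11100111110

Answer: never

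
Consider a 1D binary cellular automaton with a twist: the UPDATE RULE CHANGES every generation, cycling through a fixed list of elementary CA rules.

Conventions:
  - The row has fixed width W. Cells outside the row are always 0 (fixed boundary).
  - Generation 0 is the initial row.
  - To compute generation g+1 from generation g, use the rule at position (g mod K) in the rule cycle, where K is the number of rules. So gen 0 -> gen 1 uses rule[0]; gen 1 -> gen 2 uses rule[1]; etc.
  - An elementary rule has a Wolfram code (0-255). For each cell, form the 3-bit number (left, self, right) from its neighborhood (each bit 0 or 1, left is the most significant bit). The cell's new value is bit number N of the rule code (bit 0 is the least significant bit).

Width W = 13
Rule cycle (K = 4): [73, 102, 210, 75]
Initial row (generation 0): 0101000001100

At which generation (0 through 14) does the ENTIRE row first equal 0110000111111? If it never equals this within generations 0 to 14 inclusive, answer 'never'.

Gen 0: 0101000001100
Gen 1 (rule 73): 0000011101101
Gen 2 (rule 102): 0000100110111
Gen 3 (rule 210): 0001011010011
Gen 4 (rule 75): 1110011000111
Gen 5 (rule 73): 1010011010101
Gen 6 (rule 102): 1110101111111
Gen 7 (rule 210): 0110000111111
Gen 8 (rule 75): 1110111100001
Gen 9 (rule 73): 1010100101100
Gen 10 (rule 102): 1111101110100
Gen 11 (rule 210): 0111100110010
Gen 12 (rule 75): 1100101110100
Gen 13 (rule 73): 1100001010001
Gen 14 (rule 102): 0100011110011

Answer: 7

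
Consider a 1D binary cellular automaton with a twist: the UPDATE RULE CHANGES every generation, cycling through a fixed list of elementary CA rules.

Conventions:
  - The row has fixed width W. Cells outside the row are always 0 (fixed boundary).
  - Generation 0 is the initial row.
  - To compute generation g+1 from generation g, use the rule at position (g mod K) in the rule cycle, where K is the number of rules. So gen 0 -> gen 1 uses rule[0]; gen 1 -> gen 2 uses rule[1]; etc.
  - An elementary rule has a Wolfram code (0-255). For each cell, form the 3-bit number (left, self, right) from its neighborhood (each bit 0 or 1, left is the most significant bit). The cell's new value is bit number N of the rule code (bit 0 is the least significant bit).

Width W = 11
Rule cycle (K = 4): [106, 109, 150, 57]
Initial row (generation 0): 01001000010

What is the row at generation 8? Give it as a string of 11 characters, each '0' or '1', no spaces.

Gen 0: 01001000010
Gen 1 (rule 106): 10010000100
Gen 2 (rule 109): 10010110101
Gen 3 (rule 150): 11110000101
Gen 4 (rule 57): 10001110010
Gen 5 (rule 106): 00011010100
Gen 6 (rule 109): 11011111101
Gen 7 (rule 150): 00001111001
Gen 8 (rule 57): 11101000100

Answer: 11101000100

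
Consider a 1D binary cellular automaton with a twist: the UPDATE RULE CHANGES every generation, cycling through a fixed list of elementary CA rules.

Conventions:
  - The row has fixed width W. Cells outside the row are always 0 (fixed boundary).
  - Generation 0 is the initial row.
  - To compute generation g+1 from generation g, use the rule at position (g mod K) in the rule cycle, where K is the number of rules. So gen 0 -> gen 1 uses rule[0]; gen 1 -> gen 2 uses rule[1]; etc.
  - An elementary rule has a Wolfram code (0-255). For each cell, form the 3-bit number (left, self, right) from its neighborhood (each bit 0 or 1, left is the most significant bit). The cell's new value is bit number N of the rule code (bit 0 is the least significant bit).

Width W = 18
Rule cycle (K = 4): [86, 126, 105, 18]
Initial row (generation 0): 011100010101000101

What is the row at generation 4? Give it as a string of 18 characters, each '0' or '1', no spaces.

Answer: 010000000000000010

Derivation:
Gen 0: 011100010101000101
Gen 1 (rule 86): 100110110101101101
Gen 2 (rule 126): 111111111111111111
Gen 3 (rule 105): 100000000000000001
Gen 4 (rule 18): 010000000000000010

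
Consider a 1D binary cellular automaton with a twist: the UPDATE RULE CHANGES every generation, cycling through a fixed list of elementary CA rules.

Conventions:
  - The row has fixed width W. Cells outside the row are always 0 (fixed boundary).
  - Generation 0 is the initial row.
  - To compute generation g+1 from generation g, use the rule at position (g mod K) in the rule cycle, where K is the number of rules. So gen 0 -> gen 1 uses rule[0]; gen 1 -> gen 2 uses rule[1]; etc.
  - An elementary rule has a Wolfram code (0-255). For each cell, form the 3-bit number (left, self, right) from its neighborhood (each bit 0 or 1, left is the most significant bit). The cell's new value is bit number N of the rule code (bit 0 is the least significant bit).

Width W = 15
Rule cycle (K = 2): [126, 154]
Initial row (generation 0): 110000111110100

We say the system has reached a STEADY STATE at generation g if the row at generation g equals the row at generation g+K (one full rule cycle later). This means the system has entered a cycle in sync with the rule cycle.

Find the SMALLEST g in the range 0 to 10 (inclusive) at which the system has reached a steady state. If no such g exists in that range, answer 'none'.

Answer: none

Derivation:
Gen 0: 110000111110100
Gen 1 (rule 126): 111001100011110
Gen 2 (rule 154): 110111010111101
Gen 3 (rule 126): 111101111100111
Gen 4 (rule 154): 111001111011110
Gen 5 (rule 126): 101111001110011
Gen 6 (rule 154): 001110111101110
Gen 7 (rule 126): 011011100111011
Gen 8 (rule 154): 110011011110010
Gen 9 (rule 126): 111111110011111
Gen 10 (rule 154): 111111101111110
Gen 11 (rule 126): 100000111000011
Gen 12 (rule 154): 010001110100110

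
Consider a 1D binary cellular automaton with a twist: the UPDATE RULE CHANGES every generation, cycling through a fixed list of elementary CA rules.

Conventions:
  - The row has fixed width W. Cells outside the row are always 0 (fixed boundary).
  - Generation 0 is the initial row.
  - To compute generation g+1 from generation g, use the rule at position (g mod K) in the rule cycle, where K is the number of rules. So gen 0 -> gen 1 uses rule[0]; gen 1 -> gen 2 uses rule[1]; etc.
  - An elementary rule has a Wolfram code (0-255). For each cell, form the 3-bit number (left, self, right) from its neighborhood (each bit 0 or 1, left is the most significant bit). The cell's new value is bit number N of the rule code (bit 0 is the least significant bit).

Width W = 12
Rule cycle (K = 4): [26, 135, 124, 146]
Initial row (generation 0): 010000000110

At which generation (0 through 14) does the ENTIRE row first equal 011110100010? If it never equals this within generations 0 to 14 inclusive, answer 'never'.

Answer: 12

Derivation:
Gen 0: 010000000110
Gen 1 (rule 26): 101000001101
Gen 2 (rule 135): 101011110001
Gen 3 (rule 124): 111110011001
Gen 4 (rule 146): 011101100110
Gen 5 (rule 26): 110001011101
Gen 6 (rule 135): 000111001001
Gen 7 (rule 124): 000101101101
Gen 8 (rule 146): 001000000000
Gen 9 (rule 26): 010100000000
Gen 10 (rule 135): 110101111111
Gen 11 (rule 124): 111111000001
Gen 12 (rule 146): 011110100010
Gen 13 (rule 26): 110000010101
Gen 14 (rule 135): 000111110101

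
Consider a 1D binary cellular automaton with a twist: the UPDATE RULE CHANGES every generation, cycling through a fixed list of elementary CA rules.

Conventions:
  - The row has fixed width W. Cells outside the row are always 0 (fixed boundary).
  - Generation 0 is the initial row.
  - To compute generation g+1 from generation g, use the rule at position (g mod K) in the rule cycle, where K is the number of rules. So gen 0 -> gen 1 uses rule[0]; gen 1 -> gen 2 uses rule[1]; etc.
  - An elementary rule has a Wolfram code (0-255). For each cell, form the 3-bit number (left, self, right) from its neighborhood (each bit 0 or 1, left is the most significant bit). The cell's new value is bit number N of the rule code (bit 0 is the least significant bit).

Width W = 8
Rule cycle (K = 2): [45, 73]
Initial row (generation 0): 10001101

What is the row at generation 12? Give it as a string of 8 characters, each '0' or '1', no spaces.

Answer: 10001000

Derivation:
Gen 0: 10001101
Gen 1 (rule 45): 10101011
Gen 2 (rule 73): 00000011
Gen 3 (rule 45): 11111010
Gen 4 (rule 73): 10001000
Gen 5 (rule 45): 10101011
Gen 6 (rule 73): 00000011
Gen 7 (rule 45): 11111010
Gen 8 (rule 73): 10001000
Gen 9 (rule 45): 10101011
Gen 10 (rule 73): 00000011
Gen 11 (rule 45): 11111010
Gen 12 (rule 73): 10001000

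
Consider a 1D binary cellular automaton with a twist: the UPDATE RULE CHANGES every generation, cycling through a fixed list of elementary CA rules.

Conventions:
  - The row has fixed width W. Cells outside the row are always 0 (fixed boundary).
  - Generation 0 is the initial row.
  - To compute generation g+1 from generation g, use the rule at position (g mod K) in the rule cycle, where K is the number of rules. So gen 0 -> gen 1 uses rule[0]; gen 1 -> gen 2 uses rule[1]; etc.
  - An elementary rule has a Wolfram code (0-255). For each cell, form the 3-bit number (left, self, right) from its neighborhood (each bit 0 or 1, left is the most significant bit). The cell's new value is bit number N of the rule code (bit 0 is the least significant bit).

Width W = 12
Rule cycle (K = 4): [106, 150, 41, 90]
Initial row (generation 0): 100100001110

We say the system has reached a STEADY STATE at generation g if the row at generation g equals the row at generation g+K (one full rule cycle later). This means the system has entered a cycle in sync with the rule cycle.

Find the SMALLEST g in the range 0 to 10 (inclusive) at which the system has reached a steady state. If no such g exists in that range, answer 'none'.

Gen 0: 100100001110
Gen 1 (rule 106): 001000011010
Gen 2 (rule 150): 011100100011
Gen 3 (rule 41): 010000001010
Gen 4 (rule 90): 101000010001
Gen 5 (rule 106): 010000100010
Gen 6 (rule 150): 111001110111
Gen 7 (rule 41): 100001001100
Gen 8 (rule 90): 010010111110
Gen 9 (rule 106): 100101100010
Gen 10 (rule 150): 111100010111
Gen 11 (rule 41): 100001001100
Gen 12 (rule 90): 010010111110
Gen 13 (rule 106): 100101100010
Gen 14 (rule 150): 111100010111

Answer: 7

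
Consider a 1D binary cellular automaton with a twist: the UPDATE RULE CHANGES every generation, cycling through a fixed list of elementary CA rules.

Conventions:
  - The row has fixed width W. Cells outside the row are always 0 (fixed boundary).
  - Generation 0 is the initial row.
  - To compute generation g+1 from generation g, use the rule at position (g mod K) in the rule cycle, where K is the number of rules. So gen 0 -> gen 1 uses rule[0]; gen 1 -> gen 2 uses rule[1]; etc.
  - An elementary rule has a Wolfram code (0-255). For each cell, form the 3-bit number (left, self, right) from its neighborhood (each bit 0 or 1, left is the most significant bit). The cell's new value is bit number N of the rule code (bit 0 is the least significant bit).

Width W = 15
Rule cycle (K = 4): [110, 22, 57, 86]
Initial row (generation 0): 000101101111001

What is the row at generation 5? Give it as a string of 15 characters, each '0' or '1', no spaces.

Answer: 110000111101011

Derivation:
Gen 0: 000101101111001
Gen 1 (rule 110): 001111111001011
Gen 2 (rule 22): 010000000111000
Gen 3 (rule 57): 001111110100111
Gen 4 (rule 86): 010000010111001
Gen 5 (rule 110): 110000111101011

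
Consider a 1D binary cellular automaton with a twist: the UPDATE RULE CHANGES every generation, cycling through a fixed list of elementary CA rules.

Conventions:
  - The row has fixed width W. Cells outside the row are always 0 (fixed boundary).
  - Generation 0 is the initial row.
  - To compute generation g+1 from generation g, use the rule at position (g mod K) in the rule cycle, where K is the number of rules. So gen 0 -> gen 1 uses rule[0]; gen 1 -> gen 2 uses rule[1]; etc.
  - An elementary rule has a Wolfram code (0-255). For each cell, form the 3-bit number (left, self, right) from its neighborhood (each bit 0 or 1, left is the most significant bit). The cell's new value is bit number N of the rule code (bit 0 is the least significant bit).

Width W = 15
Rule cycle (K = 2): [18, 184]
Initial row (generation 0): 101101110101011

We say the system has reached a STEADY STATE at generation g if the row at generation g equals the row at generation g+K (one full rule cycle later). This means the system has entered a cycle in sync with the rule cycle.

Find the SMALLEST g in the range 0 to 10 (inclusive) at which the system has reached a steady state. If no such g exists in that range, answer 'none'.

Gen 0: 101101110101011
Gen 1 (rule 18): 000000000000000
Gen 2 (rule 184): 000000000000000
Gen 3 (rule 18): 000000000000000
Gen 4 (rule 184): 000000000000000
Gen 5 (rule 18): 000000000000000
Gen 6 (rule 184): 000000000000000
Gen 7 (rule 18): 000000000000000
Gen 8 (rule 184): 000000000000000
Gen 9 (rule 18): 000000000000000
Gen 10 (rule 184): 000000000000000
Gen 11 (rule 18): 000000000000000
Gen 12 (rule 184): 000000000000000

Answer: 1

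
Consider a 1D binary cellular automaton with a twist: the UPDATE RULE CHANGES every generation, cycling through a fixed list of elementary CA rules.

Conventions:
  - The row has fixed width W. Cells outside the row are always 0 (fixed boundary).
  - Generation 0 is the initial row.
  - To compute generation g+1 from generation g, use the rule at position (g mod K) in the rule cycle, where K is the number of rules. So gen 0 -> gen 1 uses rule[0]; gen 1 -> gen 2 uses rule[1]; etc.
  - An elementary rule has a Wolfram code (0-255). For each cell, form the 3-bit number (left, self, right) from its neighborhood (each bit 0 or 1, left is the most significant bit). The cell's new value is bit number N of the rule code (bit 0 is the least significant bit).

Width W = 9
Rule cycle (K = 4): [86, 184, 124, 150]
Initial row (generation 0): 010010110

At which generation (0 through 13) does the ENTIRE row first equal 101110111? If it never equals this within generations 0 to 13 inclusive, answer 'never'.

Answer: never

Derivation:
Gen 0: 010010110
Gen 1 (rule 86): 111110011
Gen 2 (rule 184): 111101010
Gen 3 (rule 124): 100111111
Gen 4 (rule 150): 111011110
Gen 5 (rule 86): 001000011
Gen 6 (rule 184): 000100010
Gen 7 (rule 124): 000110011
Gen 8 (rule 150): 001001100
Gen 9 (rule 86): 011110110
Gen 10 (rule 184): 011101101
Gen 11 (rule 124): 010111111
Gen 12 (rule 150): 110011110
Gen 13 (rule 86): 011100011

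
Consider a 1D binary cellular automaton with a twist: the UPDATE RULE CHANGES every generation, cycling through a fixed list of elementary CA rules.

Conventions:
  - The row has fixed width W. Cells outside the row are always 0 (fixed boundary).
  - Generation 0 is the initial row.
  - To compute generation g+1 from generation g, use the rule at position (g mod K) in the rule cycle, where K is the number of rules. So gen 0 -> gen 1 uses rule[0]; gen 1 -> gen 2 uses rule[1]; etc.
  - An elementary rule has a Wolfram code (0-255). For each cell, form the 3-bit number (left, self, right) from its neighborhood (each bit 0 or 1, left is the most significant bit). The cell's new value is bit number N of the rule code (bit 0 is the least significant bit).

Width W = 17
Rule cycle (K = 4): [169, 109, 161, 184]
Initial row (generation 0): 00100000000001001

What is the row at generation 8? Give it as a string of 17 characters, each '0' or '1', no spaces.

Answer: 00000101010101010

Derivation:
Gen 0: 00100000000001001
Gen 1 (rule 169): 10001111111100000
Gen 2 (rule 109): 10101000000101111
Gen 3 (rule 161): 01010011110010110
Gen 4 (rule 184): 00101011101001101
Gen 5 (rule 169): 10010111010001010
Gen 6 (rule 109): 10011101110101110
Gen 7 (rule 161): 00001010101010100
Gen 8 (rule 184): 00000101010101010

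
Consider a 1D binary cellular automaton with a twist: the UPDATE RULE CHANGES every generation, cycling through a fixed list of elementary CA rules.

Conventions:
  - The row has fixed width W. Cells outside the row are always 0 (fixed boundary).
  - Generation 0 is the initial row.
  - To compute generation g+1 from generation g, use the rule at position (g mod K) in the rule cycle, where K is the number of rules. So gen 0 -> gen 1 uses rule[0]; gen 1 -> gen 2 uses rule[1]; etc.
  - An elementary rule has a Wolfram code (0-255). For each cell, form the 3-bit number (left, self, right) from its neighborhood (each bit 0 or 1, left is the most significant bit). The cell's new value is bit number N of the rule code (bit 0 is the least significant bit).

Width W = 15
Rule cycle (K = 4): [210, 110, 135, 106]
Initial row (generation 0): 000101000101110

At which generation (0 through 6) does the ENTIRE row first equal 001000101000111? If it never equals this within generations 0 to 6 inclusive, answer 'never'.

Answer: 1

Derivation:
Gen 0: 000101000101110
Gen 1 (rule 210): 001000101000111
Gen 2 (rule 110): 011001111001101
Gen 3 (rule 135): 100010110010001
Gen 4 (rule 106): 000101110100010
Gen 5 (rule 210): 001000110010101
Gen 6 (rule 110): 011001110111111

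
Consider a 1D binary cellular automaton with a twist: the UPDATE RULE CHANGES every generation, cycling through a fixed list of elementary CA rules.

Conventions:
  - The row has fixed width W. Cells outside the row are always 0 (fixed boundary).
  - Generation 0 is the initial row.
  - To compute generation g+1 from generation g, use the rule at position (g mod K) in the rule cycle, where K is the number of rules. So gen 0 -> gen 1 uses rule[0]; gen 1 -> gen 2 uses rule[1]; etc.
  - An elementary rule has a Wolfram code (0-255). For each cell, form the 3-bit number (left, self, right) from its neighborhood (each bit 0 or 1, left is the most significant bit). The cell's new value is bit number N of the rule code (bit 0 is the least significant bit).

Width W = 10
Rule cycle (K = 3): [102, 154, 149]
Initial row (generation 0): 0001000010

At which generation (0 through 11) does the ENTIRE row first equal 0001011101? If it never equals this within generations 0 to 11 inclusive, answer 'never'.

Answer: never

Derivation:
Gen 0: 0001000010
Gen 1 (rule 102): 0011000110
Gen 2 (rule 154): 0110101101
Gen 3 (rule 149): 0000100001
Gen 4 (rule 102): 0001100011
Gen 5 (rule 154): 0011010110
Gen 6 (rule 149): 1000010001
Gen 7 (rule 102): 1000110011
Gen 8 (rule 154): 0101101110
Gen 9 (rule 149): 0100000101
Gen 10 (rule 102): 1100001111
Gen 11 (rule 154): 1010011110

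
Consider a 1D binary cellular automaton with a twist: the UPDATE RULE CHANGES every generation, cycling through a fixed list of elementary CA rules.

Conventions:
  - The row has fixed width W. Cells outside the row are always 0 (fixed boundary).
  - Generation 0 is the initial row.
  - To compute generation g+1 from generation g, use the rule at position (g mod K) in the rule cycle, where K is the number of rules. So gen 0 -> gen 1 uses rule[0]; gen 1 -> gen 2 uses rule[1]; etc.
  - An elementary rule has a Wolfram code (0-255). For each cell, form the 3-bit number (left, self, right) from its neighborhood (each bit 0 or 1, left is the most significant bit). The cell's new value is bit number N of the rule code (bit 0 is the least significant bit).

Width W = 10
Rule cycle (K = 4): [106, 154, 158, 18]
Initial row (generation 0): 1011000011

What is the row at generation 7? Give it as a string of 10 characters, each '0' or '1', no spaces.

Gen 0: 1011000011
Gen 1 (rule 106): 0111000111
Gen 2 (rule 154): 1110101110
Gen 3 (rule 158): 1100101101
Gen 4 (rule 18): 0011000000
Gen 5 (rule 106): 0111000000
Gen 6 (rule 154): 1110100000
Gen 7 (rule 158): 1100110000

Answer: 1100110000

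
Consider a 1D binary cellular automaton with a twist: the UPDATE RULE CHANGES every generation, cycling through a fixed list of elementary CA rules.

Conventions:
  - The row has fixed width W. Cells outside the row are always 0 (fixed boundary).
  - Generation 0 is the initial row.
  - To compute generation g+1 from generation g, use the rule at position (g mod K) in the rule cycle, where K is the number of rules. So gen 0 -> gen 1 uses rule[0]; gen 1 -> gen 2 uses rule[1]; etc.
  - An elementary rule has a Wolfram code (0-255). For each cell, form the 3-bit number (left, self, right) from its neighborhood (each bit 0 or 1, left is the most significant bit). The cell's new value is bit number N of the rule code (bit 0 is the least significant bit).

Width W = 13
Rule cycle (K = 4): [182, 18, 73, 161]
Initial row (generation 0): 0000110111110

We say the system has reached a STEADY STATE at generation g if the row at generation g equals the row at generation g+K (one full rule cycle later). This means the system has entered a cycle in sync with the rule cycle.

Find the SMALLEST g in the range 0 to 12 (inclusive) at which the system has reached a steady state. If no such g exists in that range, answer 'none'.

Answer: 10

Derivation:
Gen 0: 0000110111110
Gen 1 (rule 182): 0001001011101
Gen 2 (rule 18): 0010110000000
Gen 3 (rule 73): 1000110111111
Gen 4 (rule 161): 0010001011110
Gen 5 (rule 182): 0111011101101
Gen 6 (rule 18): 1000000000000
Gen 7 (rule 73): 0011111111111
Gen 8 (rule 161): 1001111111110
Gen 9 (rule 182): 1110111111101
Gen 10 (rule 18): 0000000000000
Gen 11 (rule 73): 1111111111111
Gen 12 (rule 161): 0111111111110
Gen 13 (rule 182): 1011111111101
Gen 14 (rule 18): 0000000000000
Gen 15 (rule 73): 1111111111111
Gen 16 (rule 161): 0111111111110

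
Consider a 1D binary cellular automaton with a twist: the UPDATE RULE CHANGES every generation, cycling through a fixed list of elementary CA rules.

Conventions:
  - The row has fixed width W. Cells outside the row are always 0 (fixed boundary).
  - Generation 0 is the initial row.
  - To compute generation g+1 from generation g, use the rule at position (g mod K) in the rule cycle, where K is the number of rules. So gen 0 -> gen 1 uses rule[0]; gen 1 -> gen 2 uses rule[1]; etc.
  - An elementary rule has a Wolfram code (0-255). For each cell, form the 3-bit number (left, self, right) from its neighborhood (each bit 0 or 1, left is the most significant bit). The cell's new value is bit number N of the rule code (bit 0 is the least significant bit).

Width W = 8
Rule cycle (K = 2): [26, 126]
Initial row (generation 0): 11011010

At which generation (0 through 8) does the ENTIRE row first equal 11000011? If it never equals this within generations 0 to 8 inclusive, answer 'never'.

Answer: 8

Derivation:
Gen 0: 11011010
Gen 1 (rule 26): 10010001
Gen 2 (rule 126): 11111011
Gen 3 (rule 26): 10000010
Gen 4 (rule 126): 11000111
Gen 5 (rule 26): 10101100
Gen 6 (rule 126): 11111110
Gen 7 (rule 26): 10000001
Gen 8 (rule 126): 11000011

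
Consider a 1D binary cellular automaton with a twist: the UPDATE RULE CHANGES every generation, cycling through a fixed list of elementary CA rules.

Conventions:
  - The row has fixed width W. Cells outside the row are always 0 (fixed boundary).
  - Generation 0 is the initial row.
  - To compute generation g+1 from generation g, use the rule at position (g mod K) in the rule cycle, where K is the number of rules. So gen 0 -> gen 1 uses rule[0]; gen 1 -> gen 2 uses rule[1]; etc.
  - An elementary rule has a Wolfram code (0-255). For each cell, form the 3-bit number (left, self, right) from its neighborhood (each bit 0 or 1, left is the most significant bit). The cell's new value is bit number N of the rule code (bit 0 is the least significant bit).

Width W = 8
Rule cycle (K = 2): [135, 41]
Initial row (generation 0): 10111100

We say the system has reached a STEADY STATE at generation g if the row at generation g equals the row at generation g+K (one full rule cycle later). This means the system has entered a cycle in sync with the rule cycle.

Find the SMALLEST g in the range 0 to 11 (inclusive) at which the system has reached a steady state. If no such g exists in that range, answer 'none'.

Gen 0: 10111100
Gen 1 (rule 135): 10011001
Gen 2 (rule 41): 00010000
Gen 3 (rule 135): 11110111
Gen 4 (rule 41): 10001100
Gen 5 (rule 135): 10110001
Gen 6 (rule 41): 01100100
Gen 7 (rule 135): 10001101
Gen 8 (rule 41): 00101010
Gen 9 (rule 135): 11101010
Gen 10 (rule 41): 10010100
Gen 11 (rule 135): 10110101
Gen 12 (rule 41): 01101010
Gen 13 (rule 135): 10001010

Answer: none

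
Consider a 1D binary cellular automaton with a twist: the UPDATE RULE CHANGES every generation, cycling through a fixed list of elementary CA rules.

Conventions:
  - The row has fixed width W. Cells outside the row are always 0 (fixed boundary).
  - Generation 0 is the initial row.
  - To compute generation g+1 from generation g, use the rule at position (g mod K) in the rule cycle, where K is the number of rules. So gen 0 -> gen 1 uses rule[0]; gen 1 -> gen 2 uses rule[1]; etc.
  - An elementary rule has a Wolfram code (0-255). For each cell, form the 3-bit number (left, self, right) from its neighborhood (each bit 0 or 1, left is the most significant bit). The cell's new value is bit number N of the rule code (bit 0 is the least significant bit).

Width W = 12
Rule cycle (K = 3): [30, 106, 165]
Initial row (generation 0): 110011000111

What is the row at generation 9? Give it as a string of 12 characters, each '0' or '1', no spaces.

Answer: 100001100110

Derivation:
Gen 0: 110011000111
Gen 1 (rule 30): 101110101100
Gen 2 (rule 106): 011011011100
Gen 3 (rule 165): 000100101001
Gen 4 (rule 30): 001111101111
Gen 5 (rule 106): 011000111001
Gen 6 (rule 165): 000010010001
Gen 7 (rule 30): 000111111011
Gen 8 (rule 106): 001100001111
Gen 9 (rule 165): 100001100110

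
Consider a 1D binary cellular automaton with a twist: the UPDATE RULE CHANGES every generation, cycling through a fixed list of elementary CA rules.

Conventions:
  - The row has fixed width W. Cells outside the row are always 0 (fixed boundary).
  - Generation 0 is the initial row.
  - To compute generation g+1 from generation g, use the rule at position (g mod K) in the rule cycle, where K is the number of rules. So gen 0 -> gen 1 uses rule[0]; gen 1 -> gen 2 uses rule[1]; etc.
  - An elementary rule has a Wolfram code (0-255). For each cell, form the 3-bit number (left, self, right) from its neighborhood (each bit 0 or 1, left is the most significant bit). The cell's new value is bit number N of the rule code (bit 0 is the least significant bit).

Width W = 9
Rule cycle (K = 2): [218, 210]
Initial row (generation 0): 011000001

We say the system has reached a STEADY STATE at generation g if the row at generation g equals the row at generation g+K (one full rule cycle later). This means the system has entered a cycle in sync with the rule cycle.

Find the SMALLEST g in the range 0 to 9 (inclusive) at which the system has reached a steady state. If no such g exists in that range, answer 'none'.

Gen 0: 011000001
Gen 1 (rule 218): 111100010
Gen 2 (rule 210): 011110101
Gen 3 (rule 218): 111110000
Gen 4 (rule 210): 011111000
Gen 5 (rule 218): 111111100
Gen 6 (rule 210): 011111110
Gen 7 (rule 218): 111111111
Gen 8 (rule 210): 011111111
Gen 9 (rule 218): 111111111
Gen 10 (rule 210): 011111111
Gen 11 (rule 218): 111111111

Answer: 7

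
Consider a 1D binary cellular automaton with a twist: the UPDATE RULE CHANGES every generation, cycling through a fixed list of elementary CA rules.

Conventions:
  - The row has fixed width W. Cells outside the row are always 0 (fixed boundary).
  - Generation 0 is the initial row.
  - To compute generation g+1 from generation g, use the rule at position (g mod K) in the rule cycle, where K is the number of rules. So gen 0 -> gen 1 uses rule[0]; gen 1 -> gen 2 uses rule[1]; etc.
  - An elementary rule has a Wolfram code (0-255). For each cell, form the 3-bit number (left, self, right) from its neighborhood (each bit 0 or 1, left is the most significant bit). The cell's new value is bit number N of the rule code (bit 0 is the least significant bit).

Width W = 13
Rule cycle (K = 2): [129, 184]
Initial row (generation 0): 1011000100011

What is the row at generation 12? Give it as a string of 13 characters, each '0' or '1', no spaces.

Gen 0: 1011000100011
Gen 1 (rule 129): 0000010001000
Gen 2 (rule 184): 0000001000100
Gen 3 (rule 129): 1111100010001
Gen 4 (rule 184): 1111010001000
Gen 5 (rule 129): 0110000100011
Gen 6 (rule 184): 0101000010010
Gen 7 (rule 129): 0000011000000
Gen 8 (rule 184): 0000010100000
Gen 9 (rule 129): 1111000001111
Gen 10 (rule 184): 1110100001110
Gen 11 (rule 129): 0100001100100
Gen 12 (rule 184): 0010001010010

Answer: 0010001010010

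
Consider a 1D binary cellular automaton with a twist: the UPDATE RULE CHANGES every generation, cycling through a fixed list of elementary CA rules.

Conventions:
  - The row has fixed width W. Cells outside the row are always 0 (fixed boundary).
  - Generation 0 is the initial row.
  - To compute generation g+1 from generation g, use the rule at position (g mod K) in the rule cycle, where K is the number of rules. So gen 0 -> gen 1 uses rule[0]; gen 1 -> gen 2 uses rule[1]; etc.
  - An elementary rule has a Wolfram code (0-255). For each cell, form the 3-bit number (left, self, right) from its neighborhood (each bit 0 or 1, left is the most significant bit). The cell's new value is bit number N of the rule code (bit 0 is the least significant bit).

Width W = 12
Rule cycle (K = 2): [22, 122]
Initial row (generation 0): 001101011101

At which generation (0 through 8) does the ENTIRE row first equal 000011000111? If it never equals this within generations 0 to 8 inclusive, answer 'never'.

Answer: 7

Derivation:
Gen 0: 001101011101
Gen 1 (rule 22): 010001000001
Gen 2 (rule 122): 101010100010
Gen 3 (rule 22): 101010110111
Gen 4 (rule 122): 010101111101
Gen 5 (rule 22): 110100000001
Gen 6 (rule 122): 111010000010
Gen 7 (rule 22): 000011000111
Gen 8 (rule 122): 000111101101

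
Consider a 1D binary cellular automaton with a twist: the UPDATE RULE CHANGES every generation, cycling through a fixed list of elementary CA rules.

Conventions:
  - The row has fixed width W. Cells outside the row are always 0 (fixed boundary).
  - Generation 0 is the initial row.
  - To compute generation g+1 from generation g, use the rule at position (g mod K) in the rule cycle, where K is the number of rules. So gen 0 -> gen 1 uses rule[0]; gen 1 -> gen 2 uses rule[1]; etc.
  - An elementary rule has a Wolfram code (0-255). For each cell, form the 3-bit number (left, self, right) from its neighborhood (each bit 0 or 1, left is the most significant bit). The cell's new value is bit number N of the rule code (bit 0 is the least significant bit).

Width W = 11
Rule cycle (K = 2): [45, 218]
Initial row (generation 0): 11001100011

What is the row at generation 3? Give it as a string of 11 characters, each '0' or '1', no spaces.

Answer: 01111100101

Derivation:
Gen 0: 11001100011
Gen 1 (rule 45): 10001001010
Gen 2 (rule 218): 01010110001
Gen 3 (rule 45): 01111100101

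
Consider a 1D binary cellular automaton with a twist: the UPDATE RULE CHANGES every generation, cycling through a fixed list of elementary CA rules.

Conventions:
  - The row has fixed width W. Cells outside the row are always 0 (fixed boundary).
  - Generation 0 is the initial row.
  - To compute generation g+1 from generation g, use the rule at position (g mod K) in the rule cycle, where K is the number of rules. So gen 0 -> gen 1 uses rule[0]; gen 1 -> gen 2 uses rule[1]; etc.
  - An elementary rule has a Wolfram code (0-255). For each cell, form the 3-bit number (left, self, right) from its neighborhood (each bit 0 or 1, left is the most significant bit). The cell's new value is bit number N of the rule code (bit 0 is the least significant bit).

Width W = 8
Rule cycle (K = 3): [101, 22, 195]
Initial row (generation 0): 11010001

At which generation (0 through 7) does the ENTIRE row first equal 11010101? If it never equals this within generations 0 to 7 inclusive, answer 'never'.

Gen 0: 11010001
Gen 1 (rule 101): 01110101
Gen 2 (rule 22): 10000101
Gen 3 (rule 195): 00111000
Gen 4 (rule 101): 10001011
Gen 5 (rule 22): 11011000
Gen 6 (rule 195): 01001011
Gen 7 (rule 101): 01001101

Answer: never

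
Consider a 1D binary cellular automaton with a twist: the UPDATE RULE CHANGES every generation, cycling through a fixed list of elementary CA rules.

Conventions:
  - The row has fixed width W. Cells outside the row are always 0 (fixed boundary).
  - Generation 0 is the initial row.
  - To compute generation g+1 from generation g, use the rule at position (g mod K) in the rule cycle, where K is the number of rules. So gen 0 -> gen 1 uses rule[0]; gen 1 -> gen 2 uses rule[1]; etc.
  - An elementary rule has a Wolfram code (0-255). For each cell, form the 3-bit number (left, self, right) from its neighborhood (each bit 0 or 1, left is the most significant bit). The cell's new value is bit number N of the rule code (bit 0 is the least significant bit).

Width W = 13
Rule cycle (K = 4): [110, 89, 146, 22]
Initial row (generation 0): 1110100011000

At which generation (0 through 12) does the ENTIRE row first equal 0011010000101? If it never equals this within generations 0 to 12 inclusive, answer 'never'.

Answer: never

Derivation:
Gen 0: 1110100011000
Gen 1 (rule 110): 1011100111000
Gen 2 (rule 89): 0010110101111
Gen 3 (rule 146): 0100000000110
Gen 4 (rule 22): 1110000001001
Gen 5 (rule 110): 1010000011011
Gen 6 (rule 89): 0001111011011
Gen 7 (rule 146): 0010110000000
Gen 8 (rule 22): 0110001000000
Gen 9 (rule 110): 1110011000000
Gen 10 (rule 89): 1011011111111
Gen 11 (rule 146): 0000001111110
Gen 12 (rule 22): 0000010000001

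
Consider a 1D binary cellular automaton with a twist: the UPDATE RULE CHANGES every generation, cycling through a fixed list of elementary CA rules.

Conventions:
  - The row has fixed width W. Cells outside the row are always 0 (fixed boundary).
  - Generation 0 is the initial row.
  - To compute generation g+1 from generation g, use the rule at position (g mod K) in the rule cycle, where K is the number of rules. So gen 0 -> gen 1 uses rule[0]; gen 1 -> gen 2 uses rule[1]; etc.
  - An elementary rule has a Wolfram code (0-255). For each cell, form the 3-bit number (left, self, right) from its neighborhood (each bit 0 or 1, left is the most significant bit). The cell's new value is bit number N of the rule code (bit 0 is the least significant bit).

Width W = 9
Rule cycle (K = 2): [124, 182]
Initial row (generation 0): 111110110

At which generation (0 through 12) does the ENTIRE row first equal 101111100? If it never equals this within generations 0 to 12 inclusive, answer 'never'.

Answer: never

Derivation:
Gen 0: 111110110
Gen 1 (rule 124): 100011111
Gen 2 (rule 182): 110101110
Gen 3 (rule 124): 111111011
Gen 4 (rule 182): 011110100
Gen 5 (rule 124): 010011110
Gen 6 (rule 182): 111101101
Gen 7 (rule 124): 100111111
Gen 8 (rule 182): 111011110
Gen 9 (rule 124): 101110011
Gen 10 (rule 182): 110101100
Gen 11 (rule 124): 111111110
Gen 12 (rule 182): 011111101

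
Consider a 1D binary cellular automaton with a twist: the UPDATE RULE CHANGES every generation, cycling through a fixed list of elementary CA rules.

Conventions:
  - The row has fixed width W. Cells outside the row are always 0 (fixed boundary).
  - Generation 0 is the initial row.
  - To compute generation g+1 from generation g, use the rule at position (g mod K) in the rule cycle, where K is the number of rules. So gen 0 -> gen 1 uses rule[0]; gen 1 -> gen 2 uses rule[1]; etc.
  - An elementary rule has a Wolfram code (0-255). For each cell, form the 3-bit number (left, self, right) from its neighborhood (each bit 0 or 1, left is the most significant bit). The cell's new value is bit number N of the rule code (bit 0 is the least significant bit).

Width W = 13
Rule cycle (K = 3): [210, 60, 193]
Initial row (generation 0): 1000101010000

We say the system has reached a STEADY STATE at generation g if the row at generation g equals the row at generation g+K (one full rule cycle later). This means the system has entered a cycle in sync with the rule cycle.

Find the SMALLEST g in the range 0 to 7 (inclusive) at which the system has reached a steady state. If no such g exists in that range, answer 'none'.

Answer: none

Derivation:
Gen 0: 1000101010000
Gen 1 (rule 210): 0101000001000
Gen 2 (rule 60): 0111100001100
Gen 3 (rule 193): 0011101100101
Gen 4 (rule 210): 0101100111000
Gen 5 (rule 60): 0111010100100
Gen 6 (rule 193): 0011000000001
Gen 7 (rule 210): 0101100000010
Gen 8 (rule 60): 0111010000011
Gen 9 (rule 193): 0011000111001
Gen 10 (rule 210): 0101101011110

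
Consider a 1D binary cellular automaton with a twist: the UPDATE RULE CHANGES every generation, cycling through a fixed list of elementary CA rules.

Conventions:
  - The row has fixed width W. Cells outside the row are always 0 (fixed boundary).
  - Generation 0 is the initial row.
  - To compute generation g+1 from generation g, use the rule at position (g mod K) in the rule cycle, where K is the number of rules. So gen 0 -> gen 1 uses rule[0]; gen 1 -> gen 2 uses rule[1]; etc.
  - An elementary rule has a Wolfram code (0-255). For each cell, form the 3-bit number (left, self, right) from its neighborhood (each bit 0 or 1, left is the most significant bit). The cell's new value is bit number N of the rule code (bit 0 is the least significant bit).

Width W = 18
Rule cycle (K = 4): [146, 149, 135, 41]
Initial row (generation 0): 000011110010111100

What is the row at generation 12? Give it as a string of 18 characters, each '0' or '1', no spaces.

Answer: 111010000001001000

Derivation:
Gen 0: 000011110010111100
Gen 1 (rule 146): 000101101100011010
Gen 2 (rule 149): 110100000011000011
Gen 3 (rule 135): 000101111100011100
Gen 4 (rule 41): 110011000001010001
Gen 5 (rule 146): 001100100010001010
Gen 6 (rule 149): 100010111011101011
Gen 7 (rule 135): 101110010001001000
Gen 8 (rule 41): 011000000100000011
Gen 9 (rule 146): 100100001010000100
Gen 10 (rule 149): 110111101011110111
Gen 11 (rule 135): 000011001001100010
Gen 12 (rule 41): 111010000001001000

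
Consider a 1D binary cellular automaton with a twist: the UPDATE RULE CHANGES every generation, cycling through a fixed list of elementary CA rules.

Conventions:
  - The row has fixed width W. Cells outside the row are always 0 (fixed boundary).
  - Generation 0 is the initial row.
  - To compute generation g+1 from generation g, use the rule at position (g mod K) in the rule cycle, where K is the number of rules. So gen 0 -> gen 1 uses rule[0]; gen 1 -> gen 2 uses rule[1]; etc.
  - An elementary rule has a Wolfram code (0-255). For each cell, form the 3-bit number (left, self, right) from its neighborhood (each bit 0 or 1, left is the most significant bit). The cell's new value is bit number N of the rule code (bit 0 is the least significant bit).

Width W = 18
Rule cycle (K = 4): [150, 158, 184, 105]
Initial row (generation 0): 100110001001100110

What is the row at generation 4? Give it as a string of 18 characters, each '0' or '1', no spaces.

Gen 0: 100110001001100110
Gen 1 (rule 150): 111001011110011001
Gen 2 (rule 158): 110111011101110111
Gen 3 (rule 184): 101110111011101110
Gen 4 (rule 105): 011011101110111010

Answer: 011011101110111010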